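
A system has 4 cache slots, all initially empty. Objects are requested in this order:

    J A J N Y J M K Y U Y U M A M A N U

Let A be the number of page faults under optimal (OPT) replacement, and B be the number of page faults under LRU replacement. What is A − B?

-1

Under OPT: F F . F F . F F . F . . . . . . F . → 8 faults.
Under LRU: F F . F F . F F . F . . . F . . F . → 9 faults.
A − B = 8 − 9 = -1.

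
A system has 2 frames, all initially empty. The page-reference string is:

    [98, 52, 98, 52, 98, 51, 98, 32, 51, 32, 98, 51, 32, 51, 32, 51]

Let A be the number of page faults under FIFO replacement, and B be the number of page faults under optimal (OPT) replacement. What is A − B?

Under FIFO: F F . . . F F F F . F . F F . . → 9 faults.
Under OPT: F F . . . F . F . . F . F . . . → 6 faults.
A − B = 9 − 6 = 3.

3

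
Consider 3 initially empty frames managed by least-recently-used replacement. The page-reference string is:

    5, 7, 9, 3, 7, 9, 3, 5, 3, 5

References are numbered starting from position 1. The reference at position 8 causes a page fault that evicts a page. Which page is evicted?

pos 1: 5 -> fault, frames {5}
pos 2: 7 -> fault, frames {5,7}
pos 3: 9 -> fault, frames {5,7,9}
pos 4: 3 -> fault, evict 5, frames {7,9,3}
pos 5: 7 -> hit
pos 6: 9 -> hit
pos 7: 3 -> hit
pos 8: 5 -> fault, evict 7, frames {9,3,5}
At position 8, page 7 is evicted.

7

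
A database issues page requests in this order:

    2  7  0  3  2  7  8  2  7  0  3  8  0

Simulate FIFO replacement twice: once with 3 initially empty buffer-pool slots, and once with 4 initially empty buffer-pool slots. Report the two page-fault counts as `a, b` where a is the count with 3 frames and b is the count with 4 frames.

9, 10

3 frames: F F F F F F F . . F F . . → 9 faults.
4 frames: F F F F . . F F F F F F . → 10 faults.
10 > 9: adding a frame increased faults — Belady's anomaly.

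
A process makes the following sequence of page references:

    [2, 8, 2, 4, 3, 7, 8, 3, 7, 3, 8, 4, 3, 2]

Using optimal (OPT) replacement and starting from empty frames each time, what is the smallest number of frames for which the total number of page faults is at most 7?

3

f=1: 14 faults
f=2: 9 faults
f=3: 7 faults
f=4: 6 faults
f=5: 5 faults
Smallest f with faults ≤ 7 is 3.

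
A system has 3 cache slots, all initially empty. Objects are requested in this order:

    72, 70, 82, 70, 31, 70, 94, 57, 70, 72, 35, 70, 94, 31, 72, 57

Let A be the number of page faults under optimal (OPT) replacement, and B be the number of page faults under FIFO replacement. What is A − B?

Under OPT: F F F . F . F F . . F . F F . F → 10 faults.
Under FIFO: F F F . F . F F F F F . F F F F → 13 faults.
A − B = 10 − 13 = -3.

-3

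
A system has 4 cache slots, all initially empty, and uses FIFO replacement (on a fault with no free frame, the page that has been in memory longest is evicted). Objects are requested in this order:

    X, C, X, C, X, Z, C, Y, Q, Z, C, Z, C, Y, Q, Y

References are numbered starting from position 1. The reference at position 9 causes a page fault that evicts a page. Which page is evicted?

X

pos 1: X: fault, frames (X)
pos 2: C: fault, frames (X C)
pos 3: X: hit
pos 4: C: hit
pos 5: X: hit
pos 6: Z: fault, frames (X C Z)
pos 7: C: hit
pos 8: Y: fault, frames (X C Z Y)
pos 9: Q: fault, evict X, frames (C Z Y Q)
At position 9, page X is evicted.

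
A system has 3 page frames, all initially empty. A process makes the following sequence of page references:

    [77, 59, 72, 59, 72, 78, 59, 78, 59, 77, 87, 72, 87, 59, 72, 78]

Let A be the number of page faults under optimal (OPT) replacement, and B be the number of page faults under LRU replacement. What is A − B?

-2

Under OPT: F F F . . F . . . . F F . . . F → 7 faults.
Under LRU: F F F . . F . . . F F F . F . F → 9 faults.
A − B = 7 − 9 = -2.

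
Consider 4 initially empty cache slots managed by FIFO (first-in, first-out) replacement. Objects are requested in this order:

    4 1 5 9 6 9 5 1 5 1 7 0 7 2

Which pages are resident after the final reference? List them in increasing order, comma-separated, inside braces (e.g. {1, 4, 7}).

{0, 2, 6, 7}

4 -> fault, frames {4}
1 -> fault, frames {4,1}
5 -> fault, frames {4,1,5}
9 -> fault, frames {4,1,5,9}
6 -> fault, evict 4, frames {1,5,9,6}
9 -> hit
5 -> hit
1 -> hit
5 -> hit
1 -> hit
7 -> fault, evict 1, frames {5,9,6,7}
0 -> fault, evict 5, frames {9,6,7,0}
7 -> hit
2 -> fault, evict 9, frames {6,7,0,2}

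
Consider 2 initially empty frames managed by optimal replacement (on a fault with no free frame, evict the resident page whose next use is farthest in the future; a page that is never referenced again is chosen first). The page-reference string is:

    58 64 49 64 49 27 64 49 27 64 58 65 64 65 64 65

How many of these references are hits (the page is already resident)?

8

58 → miss, frames (58)
64 → miss, frames (58 64)
49 → miss, evict 58, frames (64 49)
64 → hit
49 → hit
27 → miss, evict 49, frames (64 27)
64 → hit
49 → miss, evict 64, frames (27 49)
27 → hit
64 → miss, evict 49, frames (27 64)
58 → miss, evict 27, frames (64 58)
65 → miss, evict 58, frames (64 65)
64 → hit
65 → hit
64 → hit
65 → hit
Hits: 8.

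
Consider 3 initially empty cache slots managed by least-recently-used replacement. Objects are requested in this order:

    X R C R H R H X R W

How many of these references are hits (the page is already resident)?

X -> fault, frames (X)
R -> fault, frames (X R)
C -> fault, frames (X R C)
R -> hit
H -> fault, evict X, frames (C R H)
R -> hit
H -> hit
X -> fault, evict C, frames (R H X)
R -> hit
W -> fault, evict H, frames (X R W)
Hits: 4.

4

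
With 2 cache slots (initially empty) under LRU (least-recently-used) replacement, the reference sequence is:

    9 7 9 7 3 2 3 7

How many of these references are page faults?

9: fault, frames (9)
7: fault, frames (9 7)
9: hit
7: hit
3: fault, evict 9, frames (7 3)
2: fault, evict 7, frames (3 2)
3: hit
7: fault, evict 2, frames (3 7)
Page faults: 5.

5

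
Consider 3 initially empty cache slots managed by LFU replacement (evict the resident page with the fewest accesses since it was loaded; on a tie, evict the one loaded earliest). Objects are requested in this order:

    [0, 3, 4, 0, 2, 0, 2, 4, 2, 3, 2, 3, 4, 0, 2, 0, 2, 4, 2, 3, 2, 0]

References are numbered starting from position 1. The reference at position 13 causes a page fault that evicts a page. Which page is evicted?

pos 1: 0 -> fault, frames {0}
pos 2: 3 -> fault, frames {0,3}
pos 3: 4 -> fault, frames {0,3,4}
pos 4: 0 -> hit
pos 5: 2 -> fault, evict 3, frames {0,4,2}
pos 6: 0 -> hit
pos 7: 2 -> hit
pos 8: 4 -> hit
pos 9: 2 -> hit
pos 10: 3 -> fault, evict 4, frames {0,2,3}
pos 11: 2 -> hit
pos 12: 3 -> hit
pos 13: 4 -> fault, evict 3, frames {0,2,4}
At position 13, page 3 is evicted.

3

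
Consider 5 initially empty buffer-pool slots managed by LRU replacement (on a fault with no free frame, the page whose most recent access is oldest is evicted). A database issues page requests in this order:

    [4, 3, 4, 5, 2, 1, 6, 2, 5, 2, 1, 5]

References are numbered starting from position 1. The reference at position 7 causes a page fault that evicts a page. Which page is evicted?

pos 1: 4 -> miss, frames [4]
pos 2: 3 -> miss, frames [4, 3]
pos 3: 4 -> hit
pos 4: 5 -> miss, frames [3, 4, 5]
pos 5: 2 -> miss, frames [3, 4, 5, 2]
pos 6: 1 -> miss, frames [3, 4, 5, 2, 1]
pos 7: 6 -> miss, evict 3, frames [4, 5, 2, 1, 6]
At position 7, page 3 is evicted.

3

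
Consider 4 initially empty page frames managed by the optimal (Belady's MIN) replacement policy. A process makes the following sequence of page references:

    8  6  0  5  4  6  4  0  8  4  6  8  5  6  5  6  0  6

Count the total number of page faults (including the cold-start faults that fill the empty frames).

6

8: fault, frames [8]
6: fault, frames [8, 6]
0: fault, frames [8, 6, 0]
5: fault, frames [8, 6, 0, 5]
4: fault, evict 5, frames [8, 6, 0, 4]
6: hit
4: hit
0: hit
8: hit
4: hit
6: hit
8: hit
5: fault, evict 4, frames [8, 6, 0, 5]
6: hit
5: hit
6: hit
0: hit
6: hit
Page faults: 6.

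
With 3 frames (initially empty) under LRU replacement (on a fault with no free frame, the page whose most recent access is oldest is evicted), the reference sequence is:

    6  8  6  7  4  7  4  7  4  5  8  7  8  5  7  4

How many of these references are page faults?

6 → miss, frames {6}
8 → miss, frames {6,8}
6 → hit
7 → miss, frames {8,6,7}
4 → miss, evict 8, frames {6,7,4}
7 → hit
4 → hit
7 → hit
4 → hit
5 → miss, evict 6, frames {7,4,5}
8 → miss, evict 7, frames {4,5,8}
7 → miss, evict 4, frames {5,8,7}
8 → hit
5 → hit
7 → hit
4 → miss, evict 8, frames {5,7,4}
Page faults: 8.

8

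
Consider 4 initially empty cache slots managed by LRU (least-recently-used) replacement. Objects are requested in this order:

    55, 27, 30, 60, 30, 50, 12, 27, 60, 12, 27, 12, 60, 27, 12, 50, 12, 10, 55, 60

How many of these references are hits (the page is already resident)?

9

55 -> miss, frames (55)
27 -> miss, frames (55 27)
30 -> miss, frames (55 27 30)
60 -> miss, frames (55 27 30 60)
30 -> hit
50 -> miss, evict 55, frames (27 60 30 50)
12 -> miss, evict 27, frames (60 30 50 12)
27 -> miss, evict 60, frames (30 50 12 27)
60 -> miss, evict 30, frames (50 12 27 60)
12 -> hit
27 -> hit
12 -> hit
60 -> hit
27 -> hit
12 -> hit
50 -> hit
12 -> hit
10 -> miss, evict 60, frames (27 50 12 10)
55 -> miss, evict 27, frames (50 12 10 55)
60 -> miss, evict 50, frames (12 10 55 60)
Hits: 9.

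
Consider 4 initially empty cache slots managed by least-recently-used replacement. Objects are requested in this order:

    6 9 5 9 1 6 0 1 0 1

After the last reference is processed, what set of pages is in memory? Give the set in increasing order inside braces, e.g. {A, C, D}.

6 -> fault, frames (6)
9 -> fault, frames (6 9)
5 -> fault, frames (6 9 5)
9 -> hit
1 -> fault, frames (6 5 9 1)
6 -> hit
0 -> fault, evict 5, frames (9 1 6 0)
1 -> hit
0 -> hit
1 -> hit

{0, 1, 6, 9}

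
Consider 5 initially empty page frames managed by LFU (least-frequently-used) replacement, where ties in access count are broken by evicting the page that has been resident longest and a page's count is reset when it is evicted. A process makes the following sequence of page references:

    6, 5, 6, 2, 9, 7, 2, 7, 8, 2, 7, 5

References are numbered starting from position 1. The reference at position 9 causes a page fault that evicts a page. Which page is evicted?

pos 1: 6 -> fault, frames (6)
pos 2: 5 -> fault, frames (6 5)
pos 3: 6 -> hit
pos 4: 2 -> fault, frames (6 5 2)
pos 5: 9 -> fault, frames (6 5 2 9)
pos 6: 7 -> fault, frames (6 5 2 9 7)
pos 7: 2 -> hit
pos 8: 7 -> hit
pos 9: 8 -> fault, evict 5, frames (6 2 9 7 8)
At position 9, page 5 is evicted.

5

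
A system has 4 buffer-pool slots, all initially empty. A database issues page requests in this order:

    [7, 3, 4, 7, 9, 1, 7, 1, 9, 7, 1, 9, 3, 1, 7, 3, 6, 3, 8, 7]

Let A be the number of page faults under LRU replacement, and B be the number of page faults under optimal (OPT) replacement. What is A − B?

Under LRU: F F F . F F . . . . . . F . . . F . F . → 8 faults.
Under OPT: F F F . F F . . . . . . . . . . F . F . → 7 faults.
A − B = 8 − 7 = 1.

1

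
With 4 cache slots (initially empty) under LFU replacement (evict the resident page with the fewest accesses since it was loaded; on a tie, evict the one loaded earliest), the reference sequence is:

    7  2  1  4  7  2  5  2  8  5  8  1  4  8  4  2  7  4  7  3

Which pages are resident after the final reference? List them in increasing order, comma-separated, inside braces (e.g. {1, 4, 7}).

{2, 3, 4, 8}

7: fault, frames {7}
2: fault, frames {7,2}
1: fault, frames {7,2,1}
4: fault, frames {7,2,1,4}
7: hit
2: hit
5: fault, evict 1, frames {7,2,4,5}
2: hit
8: fault, evict 4, frames {7,2,5,8}
5: hit
8: hit
1: fault, evict 7, frames {2,5,8,1}
4: fault, evict 1, frames {2,5,8,4}
8: hit
4: hit
2: hit
7: fault, evict 5, frames {2,8,4,7}
4: hit
7: hit
3: fault, evict 7, frames {2,8,4,3}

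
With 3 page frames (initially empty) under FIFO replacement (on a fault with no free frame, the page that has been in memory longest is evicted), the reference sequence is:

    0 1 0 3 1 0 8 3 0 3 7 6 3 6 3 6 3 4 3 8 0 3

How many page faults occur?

12

0 -> miss, frames [0]
1 -> miss, frames [0, 1]
0 -> hit
3 -> miss, frames [0, 1, 3]
1 -> hit
0 -> hit
8 -> miss, evict 0, frames [1, 3, 8]
3 -> hit
0 -> miss, evict 1, frames [3, 8, 0]
3 -> hit
7 -> miss, evict 3, frames [8, 0, 7]
6 -> miss, evict 8, frames [0, 7, 6]
3 -> miss, evict 0, frames [7, 6, 3]
6 -> hit
3 -> hit
6 -> hit
3 -> hit
4 -> miss, evict 7, frames [6, 3, 4]
3 -> hit
8 -> miss, evict 6, frames [3, 4, 8]
0 -> miss, evict 3, frames [4, 8, 0]
3 -> miss, evict 4, frames [8, 0, 3]
Page faults: 12.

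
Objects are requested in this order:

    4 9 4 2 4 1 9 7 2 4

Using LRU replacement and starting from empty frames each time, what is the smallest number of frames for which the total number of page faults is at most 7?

4

f=1: 10 faults
f=2: 8 faults
f=3: 8 faults
f=4: 7 faults
f=5: 5 faults
Smallest f with faults ≤ 7 is 4.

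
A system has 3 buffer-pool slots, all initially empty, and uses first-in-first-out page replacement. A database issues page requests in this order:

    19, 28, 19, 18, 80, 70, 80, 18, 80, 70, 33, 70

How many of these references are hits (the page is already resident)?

6

19 → miss, frames (19)
28 → miss, frames (19 28)
19 → hit
18 → miss, frames (19 28 18)
80 → miss, evict 19, frames (28 18 80)
70 → miss, evict 28, frames (18 80 70)
80 → hit
18 → hit
80 → hit
70 → hit
33 → miss, evict 18, frames (80 70 33)
70 → hit
Hits: 6.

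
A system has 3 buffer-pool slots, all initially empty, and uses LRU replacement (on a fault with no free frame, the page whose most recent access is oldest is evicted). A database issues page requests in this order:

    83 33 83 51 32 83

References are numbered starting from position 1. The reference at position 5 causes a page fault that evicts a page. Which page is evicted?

33

pos 1: 83: fault, frames [83]
pos 2: 33: fault, frames [83, 33]
pos 3: 83: hit
pos 4: 51: fault, frames [33, 83, 51]
pos 5: 32: fault, evict 33, frames [83, 51, 32]
At position 5, page 33 is evicted.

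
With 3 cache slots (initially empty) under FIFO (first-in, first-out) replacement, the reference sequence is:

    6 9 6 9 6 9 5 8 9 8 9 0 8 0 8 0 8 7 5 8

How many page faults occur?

8

6 -> fault, frames [6]
9 -> fault, frames [6, 9]
6 -> hit
9 -> hit
6 -> hit
9 -> hit
5 -> fault, frames [6, 9, 5]
8 -> fault, evict 6, frames [9, 5, 8]
9 -> hit
8 -> hit
9 -> hit
0 -> fault, evict 9, frames [5, 8, 0]
8 -> hit
0 -> hit
8 -> hit
0 -> hit
8 -> hit
7 -> fault, evict 5, frames [8, 0, 7]
5 -> fault, evict 8, frames [0, 7, 5]
8 -> fault, evict 0, frames [7, 5, 8]
Page faults: 8.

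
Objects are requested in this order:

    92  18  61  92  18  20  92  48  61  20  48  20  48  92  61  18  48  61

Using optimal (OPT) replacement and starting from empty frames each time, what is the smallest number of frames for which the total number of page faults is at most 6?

f=1: 18 faults
f=2: 12 faults
f=3: 7 faults
f=4: 6 faults
f=5: 5 faults
Smallest f with faults ≤ 6 is 4.

4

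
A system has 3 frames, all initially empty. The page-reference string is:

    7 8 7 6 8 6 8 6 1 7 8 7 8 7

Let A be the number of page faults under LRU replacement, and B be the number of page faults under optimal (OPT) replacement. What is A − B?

Under LRU: F F . F . . . . F F F . . . → 6 faults.
Under OPT: F F . F . . . . F . . . . . → 4 faults.
A − B = 6 − 4 = 2.

2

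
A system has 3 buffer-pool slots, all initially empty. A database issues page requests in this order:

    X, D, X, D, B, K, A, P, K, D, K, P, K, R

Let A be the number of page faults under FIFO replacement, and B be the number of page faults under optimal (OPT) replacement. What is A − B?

2

Under FIFO: F F . . F F F F . F F . . F → 9 faults.
Under OPT: F F . . F F F F . . . . . F → 7 faults.
A − B = 9 − 7 = 2.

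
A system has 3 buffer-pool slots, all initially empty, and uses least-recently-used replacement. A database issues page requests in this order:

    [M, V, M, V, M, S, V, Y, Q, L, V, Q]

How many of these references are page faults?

M -> miss, frames (M)
V -> miss, frames (M V)
M -> hit
V -> hit
M -> hit
S -> miss, frames (V M S)
V -> hit
Y -> miss, evict M, frames (S V Y)
Q -> miss, evict S, frames (V Y Q)
L -> miss, evict V, frames (Y Q L)
V -> miss, evict Y, frames (Q L V)
Q -> hit
Page faults: 7.

7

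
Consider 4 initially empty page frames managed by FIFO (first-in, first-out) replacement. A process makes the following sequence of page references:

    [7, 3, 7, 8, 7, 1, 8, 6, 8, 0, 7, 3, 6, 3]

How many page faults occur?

7 → fault, frames {7}
3 → fault, frames {7,3}
7 → hit
8 → fault, frames {7,3,8}
7 → hit
1 → fault, frames {7,3,8,1}
8 → hit
6 → fault, evict 7, frames {3,8,1,6}
8 → hit
0 → fault, evict 3, frames {8,1,6,0}
7 → fault, evict 8, frames {1,6,0,7}
3 → fault, evict 1, frames {6,0,7,3}
6 → hit
3 → hit
Page faults: 8.

8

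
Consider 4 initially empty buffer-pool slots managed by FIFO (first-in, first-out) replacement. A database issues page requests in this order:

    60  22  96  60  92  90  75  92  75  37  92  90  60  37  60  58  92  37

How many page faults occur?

60 -> fault, frames [60]
22 -> fault, frames [60, 22]
96 -> fault, frames [60, 22, 96]
60 -> hit
92 -> fault, frames [60, 22, 96, 92]
90 -> fault, evict 60, frames [22, 96, 92, 90]
75 -> fault, evict 22, frames [96, 92, 90, 75]
92 -> hit
75 -> hit
37 -> fault, evict 96, frames [92, 90, 75, 37]
92 -> hit
90 -> hit
60 -> fault, evict 92, frames [90, 75, 37, 60]
37 -> hit
60 -> hit
58 -> fault, evict 90, frames [75, 37, 60, 58]
92 -> fault, evict 75, frames [37, 60, 58, 92]
37 -> hit
Page faults: 10.

10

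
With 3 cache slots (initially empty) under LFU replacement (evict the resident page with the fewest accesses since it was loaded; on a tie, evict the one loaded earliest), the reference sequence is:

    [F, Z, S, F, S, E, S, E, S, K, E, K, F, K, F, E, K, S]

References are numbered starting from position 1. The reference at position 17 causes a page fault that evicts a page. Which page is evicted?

F

pos 1: F → miss, frames {F}
pos 2: Z → miss, frames {F,Z}
pos 3: S → miss, frames {F,Z,S}
pos 4: F → hit
pos 5: S → hit
pos 6: E → miss, evict Z, frames {F,S,E}
pos 7: S → hit
pos 8: E → hit
pos 9: S → hit
pos 10: K → miss, evict F, frames {S,E,K}
pos 11: E → hit
pos 12: K → hit
pos 13: F → miss, evict K, frames {S,E,F}
pos 14: K → miss, evict F, frames {S,E,K}
pos 15: F → miss, evict K, frames {S,E,F}
pos 16: E → hit
pos 17: K → miss, evict F, frames {S,E,K}
At position 17, page F is evicted.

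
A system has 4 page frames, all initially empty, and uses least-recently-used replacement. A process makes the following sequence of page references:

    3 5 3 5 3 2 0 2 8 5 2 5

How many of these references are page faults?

6

3 → miss, frames {3}
5 → miss, frames {3,5}
3 → hit
5 → hit
3 → hit
2 → miss, frames {5,3,2}
0 → miss, frames {5,3,2,0}
2 → hit
8 → miss, evict 5, frames {3,0,2,8}
5 → miss, evict 3, frames {0,2,8,5}
2 → hit
5 → hit
Page faults: 6.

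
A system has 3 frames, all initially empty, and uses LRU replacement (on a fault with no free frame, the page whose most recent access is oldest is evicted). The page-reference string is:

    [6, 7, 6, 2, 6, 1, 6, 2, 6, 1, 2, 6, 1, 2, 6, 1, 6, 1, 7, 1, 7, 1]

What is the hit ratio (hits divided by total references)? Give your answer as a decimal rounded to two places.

6 -> miss, frames (6)
7 -> miss, frames (6 7)
6 -> hit
2 -> miss, frames (7 6 2)
6 -> hit
1 -> miss, evict 7, frames (2 6 1)
6 -> hit
2 -> hit
6 -> hit
1 -> hit
2 -> hit
6 -> hit
1 -> hit
2 -> hit
6 -> hit
1 -> hit
6 -> hit
1 -> hit
7 -> miss, evict 2, frames (6 1 7)
1 -> hit
7 -> hit
1 -> hit
Hits: 17 of 22 references → 17/22 = 0.7727.

0.77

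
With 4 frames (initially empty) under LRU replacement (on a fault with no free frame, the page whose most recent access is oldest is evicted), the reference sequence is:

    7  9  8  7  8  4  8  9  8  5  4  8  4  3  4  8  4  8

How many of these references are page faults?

7: miss, frames [7]
9: miss, frames [7, 9]
8: miss, frames [7, 9, 8]
7: hit
8: hit
4: miss, frames [9, 7, 8, 4]
8: hit
9: hit
8: hit
5: miss, evict 7, frames [4, 9, 8, 5]
4: hit
8: hit
4: hit
3: miss, evict 9, frames [5, 8, 4, 3]
4: hit
8: hit
4: hit
8: hit
Page faults: 6.

6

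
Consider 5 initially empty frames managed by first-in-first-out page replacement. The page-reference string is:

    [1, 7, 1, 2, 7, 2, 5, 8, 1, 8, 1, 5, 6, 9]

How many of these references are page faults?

1: miss, frames (1)
7: miss, frames (1 7)
1: hit
2: miss, frames (1 7 2)
7: hit
2: hit
5: miss, frames (1 7 2 5)
8: miss, frames (1 7 2 5 8)
1: hit
8: hit
1: hit
5: hit
6: miss, evict 1, frames (7 2 5 8 6)
9: miss, evict 7, frames (2 5 8 6 9)
Page faults: 7.

7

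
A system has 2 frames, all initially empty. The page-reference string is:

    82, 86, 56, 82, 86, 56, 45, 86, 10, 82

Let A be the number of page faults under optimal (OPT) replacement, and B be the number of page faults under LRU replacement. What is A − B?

-3

Under OPT: F F F . F . F . F F → 7 faults.
Under LRU: F F F F F F F F F F → 10 faults.
A − B = 7 − 10 = -3.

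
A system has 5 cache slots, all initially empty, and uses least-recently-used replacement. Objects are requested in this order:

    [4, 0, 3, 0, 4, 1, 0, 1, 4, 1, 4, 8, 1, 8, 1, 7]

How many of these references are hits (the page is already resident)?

10

4 -> fault, frames [4]
0 -> fault, frames [4, 0]
3 -> fault, frames [4, 0, 3]
0 -> hit
4 -> hit
1 -> fault, frames [3, 0, 4, 1]
0 -> hit
1 -> hit
4 -> hit
1 -> hit
4 -> hit
8 -> fault, frames [3, 0, 1, 4, 8]
1 -> hit
8 -> hit
1 -> hit
7 -> fault, evict 3, frames [0, 4, 8, 1, 7]
Hits: 10.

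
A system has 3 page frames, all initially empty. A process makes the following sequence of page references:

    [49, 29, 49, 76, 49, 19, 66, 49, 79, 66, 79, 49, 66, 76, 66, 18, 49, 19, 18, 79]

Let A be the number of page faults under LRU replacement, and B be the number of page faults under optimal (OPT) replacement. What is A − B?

Under LRU: F F . F . F F . F . . . . F . F F F . F → 11 faults.
Under OPT: F F . F . F F . F . . . . F . F . F . F → 10 faults.
A − B = 11 − 10 = 1.

1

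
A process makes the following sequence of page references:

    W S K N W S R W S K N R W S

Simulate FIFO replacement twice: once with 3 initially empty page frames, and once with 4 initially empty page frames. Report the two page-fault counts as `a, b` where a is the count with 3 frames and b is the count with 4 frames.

11, 12

3 frames: F F F F F F F . . F F . F F → 11 faults.
4 frames: F F F F . . F F F F F F F F → 12 faults.
12 > 11: adding a frame increased faults — Belady's anomaly.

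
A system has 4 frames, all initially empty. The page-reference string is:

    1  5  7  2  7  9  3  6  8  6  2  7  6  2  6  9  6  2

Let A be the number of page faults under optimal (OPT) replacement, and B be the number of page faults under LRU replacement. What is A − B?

Under OPT: F F F F . F F F F . . . . . . F . . → 9 faults.
Under LRU: F F F F . F F F F . F F . . . F . . → 11 faults.
A − B = 9 − 11 = -2.

-2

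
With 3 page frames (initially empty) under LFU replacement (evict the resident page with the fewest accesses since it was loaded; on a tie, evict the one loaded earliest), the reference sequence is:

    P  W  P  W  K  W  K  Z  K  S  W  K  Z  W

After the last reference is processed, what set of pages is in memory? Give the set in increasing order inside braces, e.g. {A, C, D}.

P → fault, frames [P]
W → fault, frames [P, W]
P → hit
W → hit
K → fault, frames [P, W, K]
W → hit
K → hit
Z → fault, evict P, frames [W, K, Z]
K → hit
S → fault, evict Z, frames [W, K, S]
W → hit
K → hit
Z → fault, evict S, frames [W, K, Z]
W → hit

{K, W, Z}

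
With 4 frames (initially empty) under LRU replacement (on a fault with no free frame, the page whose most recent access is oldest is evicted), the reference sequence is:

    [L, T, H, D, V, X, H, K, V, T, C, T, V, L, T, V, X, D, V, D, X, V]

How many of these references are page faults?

12

L -> miss, frames (L)
T -> miss, frames (L T)
H -> miss, frames (L T H)
D -> miss, frames (L T H D)
V -> miss, evict L, frames (T H D V)
X -> miss, evict T, frames (H D V X)
H -> hit
K -> miss, evict D, frames (V X H K)
V -> hit
T -> miss, evict X, frames (H K V T)
C -> miss, evict H, frames (K V T C)
T -> hit
V -> hit
L -> miss, evict K, frames (C T V L)
T -> hit
V -> hit
X -> miss, evict C, frames (L T V X)
D -> miss, evict L, frames (T V X D)
V -> hit
D -> hit
X -> hit
V -> hit
Page faults: 12.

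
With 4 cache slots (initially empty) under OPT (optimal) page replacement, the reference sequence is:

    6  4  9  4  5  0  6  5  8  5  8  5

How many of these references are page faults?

6

6 -> miss, frames (6)
4 -> miss, frames (6 4)
9 -> miss, frames (6 4 9)
4 -> hit
5 -> miss, frames (6 4 9 5)
0 -> miss, evict 9, frames (6 4 5 0)
6 -> hit
5 -> hit
8 -> miss, evict 0, frames (6 4 5 8)
5 -> hit
8 -> hit
5 -> hit
Page faults: 6.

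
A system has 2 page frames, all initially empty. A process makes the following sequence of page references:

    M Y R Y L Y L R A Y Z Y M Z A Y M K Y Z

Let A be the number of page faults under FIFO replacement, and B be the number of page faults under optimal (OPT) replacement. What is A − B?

Under FIFO: F F F . F F . F F F F . F . F F F F F F → 16 faults.
Under OPT: F F F . F . . F F . F . F . F F . F . F → 12 faults.
A − B = 16 − 12 = 4.

4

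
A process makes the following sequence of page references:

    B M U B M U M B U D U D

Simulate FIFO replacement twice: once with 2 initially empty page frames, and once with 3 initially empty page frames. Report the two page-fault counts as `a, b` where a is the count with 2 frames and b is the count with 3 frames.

2 frames: F F F F F F . F . F F . → 9 faults.
3 frames: F F F . . . . . . F . . → 4 faults.
4 < 9: adding a frame reduced faults, as is typical.

9, 4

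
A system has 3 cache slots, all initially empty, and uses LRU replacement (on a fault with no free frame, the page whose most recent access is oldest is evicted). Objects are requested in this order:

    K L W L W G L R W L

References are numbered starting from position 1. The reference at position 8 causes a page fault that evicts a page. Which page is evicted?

W

pos 1: K → miss, frames {K}
pos 2: L → miss, frames {K,L}
pos 3: W → miss, frames {K,L,W}
pos 4: L → hit
pos 5: W → hit
pos 6: G → miss, evict K, frames {L,W,G}
pos 7: L → hit
pos 8: R → miss, evict W, frames {G,L,R}
At position 8, page W is evicted.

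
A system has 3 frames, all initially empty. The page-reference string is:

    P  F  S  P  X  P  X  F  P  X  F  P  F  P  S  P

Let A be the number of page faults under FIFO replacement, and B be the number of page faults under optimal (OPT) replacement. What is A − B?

2

Under FIFO: F F F . F F . F . . . . . . F . → 7 faults.
Under OPT: F F F . F . . . . . . . . . F . → 5 faults.
A − B = 7 − 5 = 2.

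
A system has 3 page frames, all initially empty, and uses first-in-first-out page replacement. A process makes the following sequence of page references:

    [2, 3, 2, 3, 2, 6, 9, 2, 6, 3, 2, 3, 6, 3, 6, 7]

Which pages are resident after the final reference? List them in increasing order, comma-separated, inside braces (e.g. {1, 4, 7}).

{3, 6, 7}

2 -> fault, frames {2}
3 -> fault, frames {2,3}
2 -> hit
3 -> hit
2 -> hit
6 -> fault, frames {2,3,6}
9 -> fault, evict 2, frames {3,6,9}
2 -> fault, evict 3, frames {6,9,2}
6 -> hit
3 -> fault, evict 6, frames {9,2,3}
2 -> hit
3 -> hit
6 -> fault, evict 9, frames {2,3,6}
3 -> hit
6 -> hit
7 -> fault, evict 2, frames {3,6,7}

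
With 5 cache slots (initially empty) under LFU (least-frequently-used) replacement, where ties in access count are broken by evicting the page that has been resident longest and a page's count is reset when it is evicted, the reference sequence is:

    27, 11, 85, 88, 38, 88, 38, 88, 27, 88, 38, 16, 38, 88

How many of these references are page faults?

27 → miss, frames {27}
11 → miss, frames {27,11}
85 → miss, frames {27,11,85}
88 → miss, frames {27,11,85,88}
38 → miss, frames {27,11,85,88,38}
88 → hit
38 → hit
88 → hit
27 → hit
88 → hit
38 → hit
16 → miss, evict 11, frames {27,85,88,38,16}
38 → hit
88 → hit
Page faults: 6.

6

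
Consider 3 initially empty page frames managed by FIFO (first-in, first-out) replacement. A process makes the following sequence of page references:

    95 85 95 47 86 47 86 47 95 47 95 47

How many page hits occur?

7

95 -> miss, frames (95)
85 -> miss, frames (95 85)
95 -> hit
47 -> miss, frames (95 85 47)
86 -> miss, evict 95, frames (85 47 86)
47 -> hit
86 -> hit
47 -> hit
95 -> miss, evict 85, frames (47 86 95)
47 -> hit
95 -> hit
47 -> hit
Hits: 7.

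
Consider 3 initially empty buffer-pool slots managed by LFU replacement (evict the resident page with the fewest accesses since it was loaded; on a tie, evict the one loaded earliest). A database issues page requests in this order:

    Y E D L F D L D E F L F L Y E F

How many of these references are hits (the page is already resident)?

6

Y: fault, frames (Y)
E: fault, frames (Y E)
D: fault, frames (Y E D)
L: fault, evict Y, frames (E D L)
F: fault, evict E, frames (D L F)
D: hit
L: hit
D: hit
E: fault, evict F, frames (D L E)
F: fault, evict E, frames (D L F)
L: hit
F: hit
L: hit
Y: fault, evict F, frames (D L Y)
E: fault, evict Y, frames (D L E)
F: fault, evict E, frames (D L F)
Hits: 6.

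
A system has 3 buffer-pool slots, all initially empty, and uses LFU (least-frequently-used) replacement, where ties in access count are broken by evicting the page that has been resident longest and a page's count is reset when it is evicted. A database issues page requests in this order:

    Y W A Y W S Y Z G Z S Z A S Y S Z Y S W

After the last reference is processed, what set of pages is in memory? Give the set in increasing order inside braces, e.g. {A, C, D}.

{S, W, Y}

Y -> fault, frames [Y]
W -> fault, frames [Y, W]
A -> fault, frames [Y, W, A]
Y -> hit
W -> hit
S -> fault, evict A, frames [Y, W, S]
Y -> hit
Z -> fault, evict S, frames [Y, W, Z]
G -> fault, evict Z, frames [Y, W, G]
Z -> fault, evict G, frames [Y, W, Z]
S -> fault, evict Z, frames [Y, W, S]
Z -> fault, evict S, frames [Y, W, Z]
A -> fault, evict Z, frames [Y, W, A]
S -> fault, evict A, frames [Y, W, S]
Y -> hit
S -> hit
Z -> fault, evict W, frames [Y, S, Z]
Y -> hit
S -> hit
W -> fault, evict Z, frames [Y, S, W]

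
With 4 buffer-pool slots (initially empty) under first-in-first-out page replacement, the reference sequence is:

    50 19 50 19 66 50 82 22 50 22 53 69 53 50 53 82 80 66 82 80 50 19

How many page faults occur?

50 -> miss, frames {50}
19 -> miss, frames {50,19}
50 -> hit
19 -> hit
66 -> miss, frames {50,19,66}
50 -> hit
82 -> miss, frames {50,19,66,82}
22 -> miss, evict 50, frames {19,66,82,22}
50 -> miss, evict 19, frames {66,82,22,50}
22 -> hit
53 -> miss, evict 66, frames {82,22,50,53}
69 -> miss, evict 82, frames {22,50,53,69}
53 -> hit
50 -> hit
53 -> hit
82 -> miss, evict 22, frames {50,53,69,82}
80 -> miss, evict 50, frames {53,69,82,80}
66 -> miss, evict 53, frames {69,82,80,66}
82 -> hit
80 -> hit
50 -> miss, evict 69, frames {82,80,66,50}
19 -> miss, evict 82, frames {80,66,50,19}
Page faults: 13.

13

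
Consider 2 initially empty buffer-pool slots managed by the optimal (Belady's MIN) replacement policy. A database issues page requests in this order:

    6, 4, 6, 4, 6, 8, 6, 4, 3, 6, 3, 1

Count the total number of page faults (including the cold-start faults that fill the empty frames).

6 → miss, frames (6)
4 → miss, frames (6 4)
6 → hit
4 → hit
6 → hit
8 → miss, evict 4, frames (6 8)
6 → hit
4 → miss, evict 8, frames (6 4)
3 → miss, evict 4, frames (6 3)
6 → hit
3 → hit
1 → miss, evict 3, frames (6 1)
Page faults: 6.

6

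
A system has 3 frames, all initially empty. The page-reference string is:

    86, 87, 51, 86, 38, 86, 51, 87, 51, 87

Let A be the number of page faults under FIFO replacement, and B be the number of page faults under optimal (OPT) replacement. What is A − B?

2

Under FIFO: F F F . F F . F F . → 7 faults.
Under OPT: F F F . F . . F . . → 5 faults.
A − B = 7 − 5 = 2.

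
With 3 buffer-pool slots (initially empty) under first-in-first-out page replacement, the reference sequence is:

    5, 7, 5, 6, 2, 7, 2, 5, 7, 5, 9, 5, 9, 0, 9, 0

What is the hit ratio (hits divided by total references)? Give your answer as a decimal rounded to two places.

0.50

5: miss, frames {5}
7: miss, frames {5,7}
5: hit
6: miss, frames {5,7,6}
2: miss, evict 5, frames {7,6,2}
7: hit
2: hit
5: miss, evict 7, frames {6,2,5}
7: miss, evict 6, frames {2,5,7}
5: hit
9: miss, evict 2, frames {5,7,9}
5: hit
9: hit
0: miss, evict 5, frames {7,9,0}
9: hit
0: hit
Hits: 8 of 16 references → 8/16 = 0.5000.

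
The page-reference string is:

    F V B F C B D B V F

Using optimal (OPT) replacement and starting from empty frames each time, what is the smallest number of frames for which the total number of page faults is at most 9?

f=1: 10 faults
f=2: 7 faults
f=3: 6 faults
f=4: 5 faults
f=5: 5 faults
Smallest f with faults ≤ 9 is 2.

2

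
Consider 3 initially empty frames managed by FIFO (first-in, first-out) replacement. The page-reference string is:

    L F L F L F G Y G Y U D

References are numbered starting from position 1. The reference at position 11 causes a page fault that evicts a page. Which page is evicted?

pos 1: L: fault, frames (L)
pos 2: F: fault, frames (L F)
pos 3: L: hit
pos 4: F: hit
pos 5: L: hit
pos 6: F: hit
pos 7: G: fault, frames (L F G)
pos 8: Y: fault, evict L, frames (F G Y)
pos 9: G: hit
pos 10: Y: hit
pos 11: U: fault, evict F, frames (G Y U)
At position 11, page F is evicted.

F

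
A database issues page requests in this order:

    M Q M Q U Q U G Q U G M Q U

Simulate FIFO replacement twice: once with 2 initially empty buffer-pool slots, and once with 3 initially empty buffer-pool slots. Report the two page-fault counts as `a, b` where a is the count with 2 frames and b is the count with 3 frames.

10, 7

2 frames: F F . . F . . F F F F F F F → 10 faults.
3 frames: F F . . F . . F . . . F F F → 7 faults.
7 < 10: adding a frame reduced faults, as is typical.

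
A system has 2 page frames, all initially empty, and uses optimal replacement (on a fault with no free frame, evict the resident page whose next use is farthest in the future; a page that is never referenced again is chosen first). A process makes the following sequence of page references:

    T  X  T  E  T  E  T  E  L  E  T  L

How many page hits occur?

7

T -> miss, frames (T)
X -> miss, frames (T X)
T -> hit
E -> miss, evict X, frames (T E)
T -> hit
E -> hit
T -> hit
E -> hit
L -> miss, evict T, frames (E L)
E -> hit
T -> miss, evict E, frames (L T)
L -> hit
Hits: 7.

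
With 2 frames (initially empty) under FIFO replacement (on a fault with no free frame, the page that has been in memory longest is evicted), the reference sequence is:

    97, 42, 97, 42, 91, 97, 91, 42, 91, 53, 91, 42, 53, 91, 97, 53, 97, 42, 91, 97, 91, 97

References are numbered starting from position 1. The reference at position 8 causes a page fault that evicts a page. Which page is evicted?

pos 1: 97 → fault, frames {97}
pos 2: 42 → fault, frames {97,42}
pos 3: 97 → hit
pos 4: 42 → hit
pos 5: 91 → fault, evict 97, frames {42,91}
pos 6: 97 → fault, evict 42, frames {91,97}
pos 7: 91 → hit
pos 8: 42 → fault, evict 91, frames {97,42}
At position 8, page 91 is evicted.

91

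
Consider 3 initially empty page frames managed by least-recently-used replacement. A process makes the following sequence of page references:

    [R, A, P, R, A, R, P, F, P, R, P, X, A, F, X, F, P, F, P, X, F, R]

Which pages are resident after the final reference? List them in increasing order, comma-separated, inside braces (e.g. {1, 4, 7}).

{F, R, X}

R → miss, frames (R)
A → miss, frames (R A)
P → miss, frames (R A P)
R → hit
A → hit
R → hit
P → hit
F → miss, evict A, frames (R P F)
P → hit
R → hit
P → hit
X → miss, evict F, frames (R P X)
A → miss, evict R, frames (P X A)
F → miss, evict P, frames (X A F)
X → hit
F → hit
P → miss, evict A, frames (X F P)
F → hit
P → hit
X → hit
F → hit
R → miss, evict P, frames (X F R)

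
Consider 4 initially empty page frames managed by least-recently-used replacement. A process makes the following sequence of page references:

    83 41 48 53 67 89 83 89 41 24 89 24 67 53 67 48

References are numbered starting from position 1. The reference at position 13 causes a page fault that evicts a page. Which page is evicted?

83

pos 1: 83 → miss, frames {83}
pos 2: 41 → miss, frames {83,41}
pos 3: 48 → miss, frames {83,41,48}
pos 4: 53 → miss, frames {83,41,48,53}
pos 5: 67 → miss, evict 83, frames {41,48,53,67}
pos 6: 89 → miss, evict 41, frames {48,53,67,89}
pos 7: 83 → miss, evict 48, frames {53,67,89,83}
pos 8: 89 → hit
pos 9: 41 → miss, evict 53, frames {67,83,89,41}
pos 10: 24 → miss, evict 67, frames {83,89,41,24}
pos 11: 89 → hit
pos 12: 24 → hit
pos 13: 67 → miss, evict 83, frames {41,89,24,67}
At position 13, page 83 is evicted.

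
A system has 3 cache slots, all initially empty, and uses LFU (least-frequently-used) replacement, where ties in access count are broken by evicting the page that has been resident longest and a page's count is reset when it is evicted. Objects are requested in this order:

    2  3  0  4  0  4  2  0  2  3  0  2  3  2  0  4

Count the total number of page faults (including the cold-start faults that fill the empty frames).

7

2: fault, frames (2)
3: fault, frames (2 3)
0: fault, frames (2 3 0)
4: fault, evict 2, frames (3 0 4)
0: hit
4: hit
2: fault, evict 3, frames (0 4 2)
0: hit
2: hit
3: fault, evict 4, frames (0 2 3)
0: hit
2: hit
3: hit
2: hit
0: hit
4: fault, evict 3, frames (0 2 4)
Page faults: 7.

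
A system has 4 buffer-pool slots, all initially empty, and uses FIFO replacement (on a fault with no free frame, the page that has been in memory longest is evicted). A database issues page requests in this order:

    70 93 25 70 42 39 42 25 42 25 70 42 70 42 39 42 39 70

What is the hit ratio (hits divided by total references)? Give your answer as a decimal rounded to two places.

0.67

70 -> miss, frames {70}
93 -> miss, frames {70,93}
25 -> miss, frames {70,93,25}
70 -> hit
42 -> miss, frames {70,93,25,42}
39 -> miss, evict 70, frames {93,25,42,39}
42 -> hit
25 -> hit
42 -> hit
25 -> hit
70 -> miss, evict 93, frames {25,42,39,70}
42 -> hit
70 -> hit
42 -> hit
39 -> hit
42 -> hit
39 -> hit
70 -> hit
Hits: 12 of 18 references → 12/18 = 0.6667.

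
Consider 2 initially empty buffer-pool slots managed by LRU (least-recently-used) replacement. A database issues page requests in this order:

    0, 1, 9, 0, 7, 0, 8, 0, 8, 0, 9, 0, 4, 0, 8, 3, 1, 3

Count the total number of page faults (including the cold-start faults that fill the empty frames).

0: miss, frames (0)
1: miss, frames (0 1)
9: miss, evict 0, frames (1 9)
0: miss, evict 1, frames (9 0)
7: miss, evict 9, frames (0 7)
0: hit
8: miss, evict 7, frames (0 8)
0: hit
8: hit
0: hit
9: miss, evict 8, frames (0 9)
0: hit
4: miss, evict 9, frames (0 4)
0: hit
8: miss, evict 4, frames (0 8)
3: miss, evict 0, frames (8 3)
1: miss, evict 8, frames (3 1)
3: hit
Page faults: 11.

11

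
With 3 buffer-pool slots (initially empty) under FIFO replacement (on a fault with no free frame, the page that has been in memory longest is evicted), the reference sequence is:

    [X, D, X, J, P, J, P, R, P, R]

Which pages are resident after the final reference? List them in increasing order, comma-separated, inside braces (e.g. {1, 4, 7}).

{J, P, R}

X -> fault, frames (X)
D -> fault, frames (X D)
X -> hit
J -> fault, frames (X D J)
P -> fault, evict X, frames (D J P)
J -> hit
P -> hit
R -> fault, evict D, frames (J P R)
P -> hit
R -> hit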